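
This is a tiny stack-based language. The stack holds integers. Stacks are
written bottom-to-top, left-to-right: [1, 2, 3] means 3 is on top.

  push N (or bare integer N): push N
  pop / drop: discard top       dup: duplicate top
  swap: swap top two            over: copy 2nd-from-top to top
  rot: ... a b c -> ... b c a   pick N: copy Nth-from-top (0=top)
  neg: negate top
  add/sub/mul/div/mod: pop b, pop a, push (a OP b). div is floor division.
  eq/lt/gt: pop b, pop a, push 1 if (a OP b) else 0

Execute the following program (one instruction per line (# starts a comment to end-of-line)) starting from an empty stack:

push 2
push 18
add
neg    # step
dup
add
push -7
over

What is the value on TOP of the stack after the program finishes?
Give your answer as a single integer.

After 'push 2': [2]
After 'push 18': [2, 18]
After 'add': [20]
After 'neg': [-20]
After 'dup': [-20, -20]
After 'add': [-40]
After 'push -7': [-40, -7]
After 'over': [-40, -7, -40]

Answer: -40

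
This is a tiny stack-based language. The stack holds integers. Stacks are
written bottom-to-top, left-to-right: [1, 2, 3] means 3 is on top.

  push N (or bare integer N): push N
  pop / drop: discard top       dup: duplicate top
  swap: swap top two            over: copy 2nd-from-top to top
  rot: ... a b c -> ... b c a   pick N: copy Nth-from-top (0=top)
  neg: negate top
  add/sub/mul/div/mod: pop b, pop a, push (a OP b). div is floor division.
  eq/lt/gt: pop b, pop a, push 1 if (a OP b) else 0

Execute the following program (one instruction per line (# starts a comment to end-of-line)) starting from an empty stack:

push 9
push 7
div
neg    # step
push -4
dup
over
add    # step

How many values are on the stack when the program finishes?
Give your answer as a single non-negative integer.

Answer: 3

Derivation:
After 'push 9': stack = [9] (depth 1)
After 'push 7': stack = [9, 7] (depth 2)
After 'div': stack = [1] (depth 1)
After 'neg': stack = [-1] (depth 1)
After 'push -4': stack = [-1, -4] (depth 2)
After 'dup': stack = [-1, -4, -4] (depth 3)
After 'over': stack = [-1, -4, -4, -4] (depth 4)
After 'add': stack = [-1, -4, -8] (depth 3)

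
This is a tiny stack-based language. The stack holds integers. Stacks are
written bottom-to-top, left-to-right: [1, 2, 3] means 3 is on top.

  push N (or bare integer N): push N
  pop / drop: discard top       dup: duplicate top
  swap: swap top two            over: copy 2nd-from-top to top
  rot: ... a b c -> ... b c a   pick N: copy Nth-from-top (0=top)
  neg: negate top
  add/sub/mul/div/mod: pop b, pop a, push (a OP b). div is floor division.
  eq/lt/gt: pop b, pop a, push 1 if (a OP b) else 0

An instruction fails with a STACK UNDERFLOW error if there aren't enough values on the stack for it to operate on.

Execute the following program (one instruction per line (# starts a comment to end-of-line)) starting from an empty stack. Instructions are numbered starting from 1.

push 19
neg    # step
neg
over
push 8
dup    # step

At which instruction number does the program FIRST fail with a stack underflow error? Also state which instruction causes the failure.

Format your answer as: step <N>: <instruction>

Answer: step 4: over

Derivation:
Step 1 ('push 19'): stack = [19], depth = 1
Step 2 ('neg'): stack = [-19], depth = 1
Step 3 ('neg'): stack = [19], depth = 1
Step 4 ('over'): needs 2 value(s) but depth is 1 — STACK UNDERFLOW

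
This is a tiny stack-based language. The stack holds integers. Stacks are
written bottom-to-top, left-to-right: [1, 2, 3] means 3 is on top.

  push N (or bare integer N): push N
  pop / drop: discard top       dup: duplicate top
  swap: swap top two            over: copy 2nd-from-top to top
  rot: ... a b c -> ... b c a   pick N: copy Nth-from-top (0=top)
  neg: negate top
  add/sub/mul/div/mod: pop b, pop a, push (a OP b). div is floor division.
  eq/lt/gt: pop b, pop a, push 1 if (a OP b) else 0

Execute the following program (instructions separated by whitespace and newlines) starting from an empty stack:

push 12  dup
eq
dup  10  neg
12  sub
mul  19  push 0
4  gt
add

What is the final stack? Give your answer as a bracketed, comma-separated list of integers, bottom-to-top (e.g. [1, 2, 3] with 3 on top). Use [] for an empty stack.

Answer: [1, -22, 19]

Derivation:
After 'push 12': [12]
After 'dup': [12, 12]
After 'eq': [1]
After 'dup': [1, 1]
After 'push 10': [1, 1, 10]
After 'neg': [1, 1, -10]
After 'push 12': [1, 1, -10, 12]
After 'sub': [1, 1, -22]
After 'mul': [1, -22]
After 'push 19': [1, -22, 19]
After 'push 0': [1, -22, 19, 0]
After 'push 4': [1, -22, 19, 0, 4]
After 'gt': [1, -22, 19, 0]
After 'add': [1, -22, 19]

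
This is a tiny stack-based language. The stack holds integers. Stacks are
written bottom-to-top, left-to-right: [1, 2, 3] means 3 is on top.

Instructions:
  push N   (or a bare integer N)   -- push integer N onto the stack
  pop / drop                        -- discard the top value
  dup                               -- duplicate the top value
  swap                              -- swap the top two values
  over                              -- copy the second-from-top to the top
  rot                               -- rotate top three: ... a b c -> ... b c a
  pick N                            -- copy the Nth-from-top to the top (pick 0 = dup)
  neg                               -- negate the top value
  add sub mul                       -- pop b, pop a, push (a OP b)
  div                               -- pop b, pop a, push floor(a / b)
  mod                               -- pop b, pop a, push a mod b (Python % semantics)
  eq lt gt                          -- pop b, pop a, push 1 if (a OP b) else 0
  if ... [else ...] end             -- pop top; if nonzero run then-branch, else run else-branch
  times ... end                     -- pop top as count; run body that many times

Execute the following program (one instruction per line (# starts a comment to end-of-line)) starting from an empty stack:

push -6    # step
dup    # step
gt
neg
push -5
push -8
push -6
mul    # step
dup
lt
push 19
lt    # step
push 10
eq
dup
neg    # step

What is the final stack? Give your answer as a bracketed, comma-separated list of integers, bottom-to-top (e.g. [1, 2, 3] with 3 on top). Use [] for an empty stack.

After 'push -6': [-6]
After 'dup': [-6, -6]
After 'gt': [0]
After 'neg': [0]
After 'push -5': [0, -5]
After 'push -8': [0, -5, -8]
After 'push -6': [0, -5, -8, -6]
After 'mul': [0, -5, 48]
After 'dup': [0, -5, 48, 48]
After 'lt': [0, -5, 0]
After 'push 19': [0, -5, 0, 19]
After 'lt': [0, -5, 1]
After 'push 10': [0, -5, 1, 10]
After 'eq': [0, -5, 0]
After 'dup': [0, -5, 0, 0]
After 'neg': [0, -5, 0, 0]

Answer: [0, -5, 0, 0]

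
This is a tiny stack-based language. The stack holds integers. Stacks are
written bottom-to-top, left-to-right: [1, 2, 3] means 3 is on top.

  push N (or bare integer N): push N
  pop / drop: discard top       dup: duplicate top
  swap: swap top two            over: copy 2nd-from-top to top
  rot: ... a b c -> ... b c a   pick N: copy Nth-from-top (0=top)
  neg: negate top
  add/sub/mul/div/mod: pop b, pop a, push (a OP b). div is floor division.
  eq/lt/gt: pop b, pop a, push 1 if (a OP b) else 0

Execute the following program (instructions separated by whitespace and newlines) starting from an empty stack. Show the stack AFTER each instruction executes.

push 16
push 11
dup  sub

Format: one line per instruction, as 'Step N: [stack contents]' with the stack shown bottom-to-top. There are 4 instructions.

Step 1: [16]
Step 2: [16, 11]
Step 3: [16, 11, 11]
Step 4: [16, 0]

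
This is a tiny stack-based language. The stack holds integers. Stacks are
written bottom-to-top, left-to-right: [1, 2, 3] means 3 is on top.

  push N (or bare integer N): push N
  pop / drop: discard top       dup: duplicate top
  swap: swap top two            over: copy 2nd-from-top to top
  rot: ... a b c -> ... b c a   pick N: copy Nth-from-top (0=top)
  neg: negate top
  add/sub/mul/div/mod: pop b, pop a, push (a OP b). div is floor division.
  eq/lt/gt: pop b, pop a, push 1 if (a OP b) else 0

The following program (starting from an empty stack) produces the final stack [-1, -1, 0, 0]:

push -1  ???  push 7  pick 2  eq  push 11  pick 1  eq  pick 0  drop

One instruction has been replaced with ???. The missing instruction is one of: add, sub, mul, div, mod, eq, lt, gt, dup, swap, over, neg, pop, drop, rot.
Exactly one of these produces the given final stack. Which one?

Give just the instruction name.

Stack before ???: [-1]
Stack after ???:  [-1, -1]
The instruction that transforms [-1] -> [-1, -1] is: dup

Answer: dup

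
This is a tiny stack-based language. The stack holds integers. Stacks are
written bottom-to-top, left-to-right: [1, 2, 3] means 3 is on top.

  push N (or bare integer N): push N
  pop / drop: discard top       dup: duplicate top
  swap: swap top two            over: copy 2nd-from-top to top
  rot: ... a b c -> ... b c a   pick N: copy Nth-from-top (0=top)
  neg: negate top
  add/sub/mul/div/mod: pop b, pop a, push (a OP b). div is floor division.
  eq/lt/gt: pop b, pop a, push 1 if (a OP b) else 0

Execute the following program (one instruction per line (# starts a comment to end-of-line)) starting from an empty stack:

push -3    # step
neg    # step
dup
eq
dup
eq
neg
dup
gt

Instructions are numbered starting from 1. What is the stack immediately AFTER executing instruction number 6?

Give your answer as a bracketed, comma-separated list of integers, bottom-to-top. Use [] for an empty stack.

Answer: [1]

Derivation:
Step 1 ('push -3'): [-3]
Step 2 ('neg'): [3]
Step 3 ('dup'): [3, 3]
Step 4 ('eq'): [1]
Step 5 ('dup'): [1, 1]
Step 6 ('eq'): [1]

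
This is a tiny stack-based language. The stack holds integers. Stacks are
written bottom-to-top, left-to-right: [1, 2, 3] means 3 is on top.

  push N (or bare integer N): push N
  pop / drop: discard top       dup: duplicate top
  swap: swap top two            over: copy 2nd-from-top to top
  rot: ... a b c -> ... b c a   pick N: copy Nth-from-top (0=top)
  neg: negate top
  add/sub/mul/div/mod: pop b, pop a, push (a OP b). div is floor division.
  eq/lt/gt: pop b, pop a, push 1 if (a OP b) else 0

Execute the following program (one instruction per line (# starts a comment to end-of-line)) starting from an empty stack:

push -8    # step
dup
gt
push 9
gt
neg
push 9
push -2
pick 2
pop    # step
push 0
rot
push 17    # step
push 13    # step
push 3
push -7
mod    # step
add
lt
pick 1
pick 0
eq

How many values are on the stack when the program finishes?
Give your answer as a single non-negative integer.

Answer: 6

Derivation:
After 'push -8': stack = [-8] (depth 1)
After 'dup': stack = [-8, -8] (depth 2)
After 'gt': stack = [0] (depth 1)
After 'push 9': stack = [0, 9] (depth 2)
After 'gt': stack = [0] (depth 1)
After 'neg': stack = [0] (depth 1)
After 'push 9': stack = [0, 9] (depth 2)
After 'push -2': stack = [0, 9, -2] (depth 3)
After 'pick 2': stack = [0, 9, -2, 0] (depth 4)
After 'pop': stack = [0, 9, -2] (depth 3)
  ...
After 'push 17': stack = [0, -2, 0, 9, 17] (depth 5)
After 'push 13': stack = [0, -2, 0, 9, 17, 13] (depth 6)
After 'push 3': stack = [0, -2, 0, 9, 17, 13, 3] (depth 7)
After 'push -7': stack = [0, -2, 0, 9, 17, 13, 3, -7] (depth 8)
After 'mod': stack = [0, -2, 0, 9, 17, 13, -4] (depth 7)
After 'add': stack = [0, -2, 0, 9, 17, 9] (depth 6)
After 'lt': stack = [0, -2, 0, 9, 0] (depth 5)
After 'pick 1': stack = [0, -2, 0, 9, 0, 9] (depth 6)
After 'pick 0': stack = [0, -2, 0, 9, 0, 9, 9] (depth 7)
After 'eq': stack = [0, -2, 0, 9, 0, 1] (depth 6)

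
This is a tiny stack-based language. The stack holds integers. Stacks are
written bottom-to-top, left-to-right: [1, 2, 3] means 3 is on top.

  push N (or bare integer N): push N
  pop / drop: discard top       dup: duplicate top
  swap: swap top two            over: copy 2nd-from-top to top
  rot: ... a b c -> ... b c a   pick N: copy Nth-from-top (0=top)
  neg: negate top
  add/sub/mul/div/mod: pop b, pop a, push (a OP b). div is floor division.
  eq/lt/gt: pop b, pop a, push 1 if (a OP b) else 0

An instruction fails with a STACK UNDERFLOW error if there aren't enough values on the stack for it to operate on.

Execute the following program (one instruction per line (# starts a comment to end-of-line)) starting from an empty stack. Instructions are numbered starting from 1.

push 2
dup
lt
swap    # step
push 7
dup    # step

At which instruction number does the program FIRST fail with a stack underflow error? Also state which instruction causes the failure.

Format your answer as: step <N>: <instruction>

Answer: step 4: swap

Derivation:
Step 1 ('push 2'): stack = [2], depth = 1
Step 2 ('dup'): stack = [2, 2], depth = 2
Step 3 ('lt'): stack = [0], depth = 1
Step 4 ('swap'): needs 2 value(s) but depth is 1 — STACK UNDERFLOW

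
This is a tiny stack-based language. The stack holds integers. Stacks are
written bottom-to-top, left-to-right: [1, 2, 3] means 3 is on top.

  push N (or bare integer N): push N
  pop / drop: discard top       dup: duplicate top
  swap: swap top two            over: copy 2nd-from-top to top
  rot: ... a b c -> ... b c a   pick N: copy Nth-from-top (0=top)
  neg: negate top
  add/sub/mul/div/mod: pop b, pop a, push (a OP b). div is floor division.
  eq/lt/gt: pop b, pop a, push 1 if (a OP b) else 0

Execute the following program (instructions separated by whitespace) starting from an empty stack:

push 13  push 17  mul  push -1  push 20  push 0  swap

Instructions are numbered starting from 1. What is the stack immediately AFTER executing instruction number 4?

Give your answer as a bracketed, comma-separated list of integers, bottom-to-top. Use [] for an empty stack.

Step 1 ('push 13'): [13]
Step 2 ('push 17'): [13, 17]
Step 3 ('mul'): [221]
Step 4 ('push -1'): [221, -1]

Answer: [221, -1]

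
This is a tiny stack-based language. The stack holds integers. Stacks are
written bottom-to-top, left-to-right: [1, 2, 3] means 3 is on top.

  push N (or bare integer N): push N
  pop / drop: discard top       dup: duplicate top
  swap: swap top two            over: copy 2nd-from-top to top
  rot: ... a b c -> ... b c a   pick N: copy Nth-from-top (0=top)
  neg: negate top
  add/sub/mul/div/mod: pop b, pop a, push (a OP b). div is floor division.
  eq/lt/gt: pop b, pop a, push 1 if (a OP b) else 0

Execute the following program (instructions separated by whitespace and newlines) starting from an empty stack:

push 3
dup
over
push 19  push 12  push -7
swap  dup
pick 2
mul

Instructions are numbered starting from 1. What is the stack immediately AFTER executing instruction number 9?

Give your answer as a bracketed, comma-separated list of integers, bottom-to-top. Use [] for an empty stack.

Step 1 ('push 3'): [3]
Step 2 ('dup'): [3, 3]
Step 3 ('over'): [3, 3, 3]
Step 4 ('push 19'): [3, 3, 3, 19]
Step 5 ('push 12'): [3, 3, 3, 19, 12]
Step 6 ('push -7'): [3, 3, 3, 19, 12, -7]
Step 7 ('swap'): [3, 3, 3, 19, -7, 12]
Step 8 ('dup'): [3, 3, 3, 19, -7, 12, 12]
Step 9 ('pick 2'): [3, 3, 3, 19, -7, 12, 12, -7]

Answer: [3, 3, 3, 19, -7, 12, 12, -7]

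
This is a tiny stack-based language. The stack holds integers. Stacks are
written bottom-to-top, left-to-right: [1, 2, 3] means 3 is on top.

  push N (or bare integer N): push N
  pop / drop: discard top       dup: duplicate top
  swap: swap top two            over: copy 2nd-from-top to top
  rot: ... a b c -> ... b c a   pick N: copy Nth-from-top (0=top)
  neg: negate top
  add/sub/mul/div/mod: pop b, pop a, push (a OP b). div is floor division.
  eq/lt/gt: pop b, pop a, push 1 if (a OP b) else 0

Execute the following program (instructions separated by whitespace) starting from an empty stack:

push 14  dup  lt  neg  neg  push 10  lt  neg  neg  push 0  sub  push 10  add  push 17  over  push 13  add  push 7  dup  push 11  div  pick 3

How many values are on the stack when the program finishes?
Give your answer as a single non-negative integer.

After 'push 14': stack = [14] (depth 1)
After 'dup': stack = [14, 14] (depth 2)
After 'lt': stack = [0] (depth 1)
After 'neg': stack = [0] (depth 1)
After 'neg': stack = [0] (depth 1)
After 'push 10': stack = [0, 10] (depth 2)
After 'lt': stack = [1] (depth 1)
After 'neg': stack = [-1] (depth 1)
After 'neg': stack = [1] (depth 1)
After 'push 0': stack = [1, 0] (depth 2)
  ...
After 'add': stack = [11] (depth 1)
After 'push 17': stack = [11, 17] (depth 2)
After 'over': stack = [11, 17, 11] (depth 3)
After 'push 13': stack = [11, 17, 11, 13] (depth 4)
After 'add': stack = [11, 17, 24] (depth 3)
After 'push 7': stack = [11, 17, 24, 7] (depth 4)
After 'dup': stack = [11, 17, 24, 7, 7] (depth 5)
After 'push 11': stack = [11, 17, 24, 7, 7, 11] (depth 6)
After 'div': stack = [11, 17, 24, 7, 0] (depth 5)
After 'pick 3': stack = [11, 17, 24, 7, 0, 17] (depth 6)

Answer: 6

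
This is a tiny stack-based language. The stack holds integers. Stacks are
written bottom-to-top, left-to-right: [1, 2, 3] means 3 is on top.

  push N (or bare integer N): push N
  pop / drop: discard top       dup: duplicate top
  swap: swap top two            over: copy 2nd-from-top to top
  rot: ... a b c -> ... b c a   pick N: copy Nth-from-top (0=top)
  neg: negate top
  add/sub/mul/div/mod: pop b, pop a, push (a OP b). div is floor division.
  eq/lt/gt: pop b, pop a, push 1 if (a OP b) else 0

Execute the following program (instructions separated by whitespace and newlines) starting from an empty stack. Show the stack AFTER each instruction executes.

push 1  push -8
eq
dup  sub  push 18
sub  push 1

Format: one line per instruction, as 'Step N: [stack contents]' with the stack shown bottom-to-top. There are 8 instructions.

Step 1: [1]
Step 2: [1, -8]
Step 3: [0]
Step 4: [0, 0]
Step 5: [0]
Step 6: [0, 18]
Step 7: [-18]
Step 8: [-18, 1]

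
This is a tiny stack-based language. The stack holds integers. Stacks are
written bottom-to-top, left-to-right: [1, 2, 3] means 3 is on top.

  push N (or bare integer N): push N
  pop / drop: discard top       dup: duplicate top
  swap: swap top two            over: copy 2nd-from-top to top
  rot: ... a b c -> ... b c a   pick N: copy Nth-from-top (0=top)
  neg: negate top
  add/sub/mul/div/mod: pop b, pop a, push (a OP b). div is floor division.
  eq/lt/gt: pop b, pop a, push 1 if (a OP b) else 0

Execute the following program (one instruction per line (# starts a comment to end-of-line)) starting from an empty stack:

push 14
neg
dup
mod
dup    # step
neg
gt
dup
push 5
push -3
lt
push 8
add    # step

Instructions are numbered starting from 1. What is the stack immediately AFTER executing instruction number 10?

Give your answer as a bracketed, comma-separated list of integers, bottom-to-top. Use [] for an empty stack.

Answer: [0, 0, 5, -3]

Derivation:
Step 1 ('push 14'): [14]
Step 2 ('neg'): [-14]
Step 3 ('dup'): [-14, -14]
Step 4 ('mod'): [0]
Step 5 ('dup'): [0, 0]
Step 6 ('neg'): [0, 0]
Step 7 ('gt'): [0]
Step 8 ('dup'): [0, 0]
Step 9 ('push 5'): [0, 0, 5]
Step 10 ('push -3'): [0, 0, 5, -3]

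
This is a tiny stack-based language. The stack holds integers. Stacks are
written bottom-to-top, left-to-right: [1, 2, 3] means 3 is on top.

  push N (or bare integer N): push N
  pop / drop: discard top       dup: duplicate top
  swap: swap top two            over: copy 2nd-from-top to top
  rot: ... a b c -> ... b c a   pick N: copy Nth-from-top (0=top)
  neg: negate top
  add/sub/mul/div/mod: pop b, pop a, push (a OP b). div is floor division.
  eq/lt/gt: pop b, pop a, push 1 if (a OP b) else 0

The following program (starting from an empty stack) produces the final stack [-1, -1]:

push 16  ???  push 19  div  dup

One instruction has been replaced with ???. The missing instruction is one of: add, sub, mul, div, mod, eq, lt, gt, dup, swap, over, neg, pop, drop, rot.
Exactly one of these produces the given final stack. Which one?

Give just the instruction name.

Answer: neg

Derivation:
Stack before ???: [16]
Stack after ???:  [-16]
The instruction that transforms [16] -> [-16] is: neg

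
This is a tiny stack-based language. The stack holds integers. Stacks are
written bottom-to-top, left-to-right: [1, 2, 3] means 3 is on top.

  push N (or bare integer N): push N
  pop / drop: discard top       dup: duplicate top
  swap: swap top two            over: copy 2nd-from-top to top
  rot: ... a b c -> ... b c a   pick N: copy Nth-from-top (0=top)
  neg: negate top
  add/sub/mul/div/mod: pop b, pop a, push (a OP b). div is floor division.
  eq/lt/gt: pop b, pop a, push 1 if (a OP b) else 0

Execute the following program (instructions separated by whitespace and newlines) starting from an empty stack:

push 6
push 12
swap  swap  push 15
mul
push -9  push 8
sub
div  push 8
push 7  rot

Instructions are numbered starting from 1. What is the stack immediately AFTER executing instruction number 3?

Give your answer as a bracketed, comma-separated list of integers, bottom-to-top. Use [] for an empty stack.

Step 1 ('push 6'): [6]
Step 2 ('push 12'): [6, 12]
Step 3 ('swap'): [12, 6]

Answer: [12, 6]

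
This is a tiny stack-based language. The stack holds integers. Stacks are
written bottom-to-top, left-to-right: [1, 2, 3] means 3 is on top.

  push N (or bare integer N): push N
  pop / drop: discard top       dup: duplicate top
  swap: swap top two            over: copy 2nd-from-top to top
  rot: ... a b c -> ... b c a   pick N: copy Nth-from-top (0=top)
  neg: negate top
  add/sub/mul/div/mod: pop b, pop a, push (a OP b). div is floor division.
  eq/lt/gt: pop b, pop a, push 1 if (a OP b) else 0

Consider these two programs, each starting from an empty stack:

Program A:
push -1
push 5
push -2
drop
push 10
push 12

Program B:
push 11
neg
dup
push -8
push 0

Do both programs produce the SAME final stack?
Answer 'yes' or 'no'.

Answer: no

Derivation:
Program A trace:
  After 'push -1': [-1]
  After 'push 5': [-1, 5]
  After 'push -2': [-1, 5, -2]
  After 'drop': [-1, 5]
  After 'push 10': [-1, 5, 10]
  After 'push 12': [-1, 5, 10, 12]
Program A final stack: [-1, 5, 10, 12]

Program B trace:
  After 'push 11': [11]
  After 'neg': [-11]
  After 'dup': [-11, -11]
  After 'push -8': [-11, -11, -8]
  After 'push 0': [-11, -11, -8, 0]
Program B final stack: [-11, -11, -8, 0]
Same: no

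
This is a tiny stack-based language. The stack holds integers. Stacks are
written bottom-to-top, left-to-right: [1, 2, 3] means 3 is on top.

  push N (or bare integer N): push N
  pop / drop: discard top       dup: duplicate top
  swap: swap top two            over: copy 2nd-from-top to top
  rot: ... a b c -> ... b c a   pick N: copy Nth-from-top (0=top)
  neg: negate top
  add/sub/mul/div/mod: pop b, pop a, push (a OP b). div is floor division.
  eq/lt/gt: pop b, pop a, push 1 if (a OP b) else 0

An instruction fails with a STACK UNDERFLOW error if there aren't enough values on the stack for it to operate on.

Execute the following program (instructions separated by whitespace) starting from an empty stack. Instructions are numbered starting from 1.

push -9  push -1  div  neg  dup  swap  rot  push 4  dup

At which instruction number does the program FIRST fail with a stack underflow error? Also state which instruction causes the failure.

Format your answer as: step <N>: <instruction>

Step 1 ('push -9'): stack = [-9], depth = 1
Step 2 ('push -1'): stack = [-9, -1], depth = 2
Step 3 ('div'): stack = [9], depth = 1
Step 4 ('neg'): stack = [-9], depth = 1
Step 5 ('dup'): stack = [-9, -9], depth = 2
Step 6 ('swap'): stack = [-9, -9], depth = 2
Step 7 ('rot'): needs 3 value(s) but depth is 2 — STACK UNDERFLOW

Answer: step 7: rot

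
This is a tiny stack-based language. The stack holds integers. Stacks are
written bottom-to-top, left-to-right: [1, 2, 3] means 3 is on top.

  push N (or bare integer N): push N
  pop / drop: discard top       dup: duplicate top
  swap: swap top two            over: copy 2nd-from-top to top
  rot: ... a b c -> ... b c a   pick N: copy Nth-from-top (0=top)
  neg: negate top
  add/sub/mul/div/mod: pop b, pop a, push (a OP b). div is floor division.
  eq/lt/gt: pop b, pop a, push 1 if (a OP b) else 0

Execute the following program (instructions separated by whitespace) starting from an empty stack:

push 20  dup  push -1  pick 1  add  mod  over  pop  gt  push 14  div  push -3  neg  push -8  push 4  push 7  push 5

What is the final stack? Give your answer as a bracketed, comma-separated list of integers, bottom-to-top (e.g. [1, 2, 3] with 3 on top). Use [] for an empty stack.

After 'push 20': [20]
After 'dup': [20, 20]
After 'push -1': [20, 20, -1]
After 'pick 1': [20, 20, -1, 20]
After 'add': [20, 20, 19]
After 'mod': [20, 1]
After 'over': [20, 1, 20]
After 'pop': [20, 1]
After 'gt': [1]
After 'push 14': [1, 14]
After 'div': [0]
After 'push -3': [0, -3]
After 'neg': [0, 3]
After 'push -8': [0, 3, -8]
After 'push 4': [0, 3, -8, 4]
After 'push 7': [0, 3, -8, 4, 7]
After 'push 5': [0, 3, -8, 4, 7, 5]

Answer: [0, 3, -8, 4, 7, 5]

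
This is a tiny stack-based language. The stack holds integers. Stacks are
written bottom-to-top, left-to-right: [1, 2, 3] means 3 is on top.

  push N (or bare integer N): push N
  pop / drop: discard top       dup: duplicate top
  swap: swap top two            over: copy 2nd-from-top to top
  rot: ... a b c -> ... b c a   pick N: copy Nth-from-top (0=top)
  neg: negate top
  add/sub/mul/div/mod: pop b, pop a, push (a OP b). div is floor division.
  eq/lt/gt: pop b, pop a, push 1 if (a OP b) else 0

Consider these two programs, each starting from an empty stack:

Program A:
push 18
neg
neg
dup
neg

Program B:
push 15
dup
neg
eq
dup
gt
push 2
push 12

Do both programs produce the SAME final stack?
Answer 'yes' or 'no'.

Answer: no

Derivation:
Program A trace:
  After 'push 18': [18]
  After 'neg': [-18]
  After 'neg': [18]
  After 'dup': [18, 18]
  After 'neg': [18, -18]
Program A final stack: [18, -18]

Program B trace:
  After 'push 15': [15]
  After 'dup': [15, 15]
  After 'neg': [15, -15]
  After 'eq': [0]
  After 'dup': [0, 0]
  After 'gt': [0]
  After 'push 2': [0, 2]
  After 'push 12': [0, 2, 12]
Program B final stack: [0, 2, 12]
Same: no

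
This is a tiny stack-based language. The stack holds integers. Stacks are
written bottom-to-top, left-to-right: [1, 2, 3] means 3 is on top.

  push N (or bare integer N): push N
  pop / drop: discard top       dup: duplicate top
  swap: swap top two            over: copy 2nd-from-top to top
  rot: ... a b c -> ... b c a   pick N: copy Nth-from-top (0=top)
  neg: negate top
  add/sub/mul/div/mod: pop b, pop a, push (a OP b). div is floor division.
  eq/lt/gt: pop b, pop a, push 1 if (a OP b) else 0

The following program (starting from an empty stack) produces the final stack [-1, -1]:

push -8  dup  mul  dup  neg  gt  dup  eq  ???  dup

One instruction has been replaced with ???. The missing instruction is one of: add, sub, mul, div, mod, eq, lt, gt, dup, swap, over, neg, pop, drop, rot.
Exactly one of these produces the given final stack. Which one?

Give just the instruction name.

Answer: neg

Derivation:
Stack before ???: [1]
Stack after ???:  [-1]
The instruction that transforms [1] -> [-1] is: neg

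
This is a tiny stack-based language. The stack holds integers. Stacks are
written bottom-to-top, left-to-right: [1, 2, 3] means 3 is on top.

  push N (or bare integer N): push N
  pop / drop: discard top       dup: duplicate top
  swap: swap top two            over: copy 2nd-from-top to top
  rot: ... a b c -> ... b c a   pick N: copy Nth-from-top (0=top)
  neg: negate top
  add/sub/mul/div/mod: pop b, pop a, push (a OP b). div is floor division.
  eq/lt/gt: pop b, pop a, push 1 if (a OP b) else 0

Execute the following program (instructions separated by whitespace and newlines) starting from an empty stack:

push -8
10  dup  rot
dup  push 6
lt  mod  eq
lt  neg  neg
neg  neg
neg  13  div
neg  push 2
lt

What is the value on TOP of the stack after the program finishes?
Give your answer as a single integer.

Answer: 1

Derivation:
After 'push -8': [-8]
After 'push 10': [-8, 10]
After 'dup': [-8, 10, 10]
After 'rot': [10, 10, -8]
After 'dup': [10, 10, -8, -8]
After 'push 6': [10, 10, -8, -8, 6]
After 'lt': [10, 10, -8, 1]
After 'mod': [10, 10, 0]
After 'eq': [10, 0]
After 'lt': [0]
After 'neg': [0]
After 'neg': [0]
After 'neg': [0]
After 'neg': [0]
After 'neg': [0]
After 'push 13': [0, 13]
After 'div': [0]
After 'neg': [0]
After 'push 2': [0, 2]
After 'lt': [1]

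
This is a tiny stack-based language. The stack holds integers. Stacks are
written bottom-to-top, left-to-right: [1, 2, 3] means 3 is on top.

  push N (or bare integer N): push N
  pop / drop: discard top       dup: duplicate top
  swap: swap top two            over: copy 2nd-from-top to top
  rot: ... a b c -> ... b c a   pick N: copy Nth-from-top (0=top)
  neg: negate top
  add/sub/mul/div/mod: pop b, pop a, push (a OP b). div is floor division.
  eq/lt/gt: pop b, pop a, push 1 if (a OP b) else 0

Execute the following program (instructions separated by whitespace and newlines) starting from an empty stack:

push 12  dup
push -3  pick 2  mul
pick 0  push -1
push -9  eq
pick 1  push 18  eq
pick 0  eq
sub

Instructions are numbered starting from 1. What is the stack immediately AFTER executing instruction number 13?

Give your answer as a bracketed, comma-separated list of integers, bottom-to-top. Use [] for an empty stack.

Answer: [12, 12, -36, -36, 0, 0, 0]

Derivation:
Step 1 ('push 12'): [12]
Step 2 ('dup'): [12, 12]
Step 3 ('push -3'): [12, 12, -3]
Step 4 ('pick 2'): [12, 12, -3, 12]
Step 5 ('mul'): [12, 12, -36]
Step 6 ('pick 0'): [12, 12, -36, -36]
Step 7 ('push -1'): [12, 12, -36, -36, -1]
Step 8 ('push -9'): [12, 12, -36, -36, -1, -9]
Step 9 ('eq'): [12, 12, -36, -36, 0]
Step 10 ('pick 1'): [12, 12, -36, -36, 0, -36]
Step 11 ('push 18'): [12, 12, -36, -36, 0, -36, 18]
Step 12 ('eq'): [12, 12, -36, -36, 0, 0]
Step 13 ('pick 0'): [12, 12, -36, -36, 0, 0, 0]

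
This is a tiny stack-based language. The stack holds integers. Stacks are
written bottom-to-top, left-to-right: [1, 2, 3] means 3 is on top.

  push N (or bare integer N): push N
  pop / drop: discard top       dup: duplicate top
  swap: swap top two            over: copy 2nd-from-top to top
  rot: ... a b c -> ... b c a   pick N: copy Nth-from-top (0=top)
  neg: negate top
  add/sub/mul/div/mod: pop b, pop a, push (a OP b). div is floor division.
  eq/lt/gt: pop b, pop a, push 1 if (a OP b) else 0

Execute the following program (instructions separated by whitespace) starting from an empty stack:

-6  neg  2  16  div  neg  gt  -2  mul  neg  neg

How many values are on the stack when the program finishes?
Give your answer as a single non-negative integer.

After 'push -6': stack = [-6] (depth 1)
After 'neg': stack = [6] (depth 1)
After 'push 2': stack = [6, 2] (depth 2)
After 'push 16': stack = [6, 2, 16] (depth 3)
After 'div': stack = [6, 0] (depth 2)
After 'neg': stack = [6, 0] (depth 2)
After 'gt': stack = [1] (depth 1)
After 'push -2': stack = [1, -2] (depth 2)
After 'mul': stack = [-2] (depth 1)
After 'neg': stack = [2] (depth 1)
After 'neg': stack = [-2] (depth 1)

Answer: 1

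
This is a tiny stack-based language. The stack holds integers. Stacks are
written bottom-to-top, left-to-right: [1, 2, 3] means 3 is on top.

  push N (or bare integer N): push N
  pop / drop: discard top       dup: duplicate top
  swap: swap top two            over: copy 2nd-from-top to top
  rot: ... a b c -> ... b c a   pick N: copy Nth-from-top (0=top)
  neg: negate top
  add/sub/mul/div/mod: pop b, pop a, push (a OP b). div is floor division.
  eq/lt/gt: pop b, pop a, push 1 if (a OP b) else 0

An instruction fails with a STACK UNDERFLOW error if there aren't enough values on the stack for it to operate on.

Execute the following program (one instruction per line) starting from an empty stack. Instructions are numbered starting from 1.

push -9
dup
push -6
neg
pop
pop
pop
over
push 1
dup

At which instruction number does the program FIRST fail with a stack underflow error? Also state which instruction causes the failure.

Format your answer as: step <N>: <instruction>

Step 1 ('push -9'): stack = [-9], depth = 1
Step 2 ('dup'): stack = [-9, -9], depth = 2
Step 3 ('push -6'): stack = [-9, -9, -6], depth = 3
Step 4 ('neg'): stack = [-9, -9, 6], depth = 3
Step 5 ('pop'): stack = [-9, -9], depth = 2
Step 6 ('pop'): stack = [-9], depth = 1
Step 7 ('pop'): stack = [], depth = 0
Step 8 ('over'): needs 2 value(s) but depth is 0 — STACK UNDERFLOW

Answer: step 8: over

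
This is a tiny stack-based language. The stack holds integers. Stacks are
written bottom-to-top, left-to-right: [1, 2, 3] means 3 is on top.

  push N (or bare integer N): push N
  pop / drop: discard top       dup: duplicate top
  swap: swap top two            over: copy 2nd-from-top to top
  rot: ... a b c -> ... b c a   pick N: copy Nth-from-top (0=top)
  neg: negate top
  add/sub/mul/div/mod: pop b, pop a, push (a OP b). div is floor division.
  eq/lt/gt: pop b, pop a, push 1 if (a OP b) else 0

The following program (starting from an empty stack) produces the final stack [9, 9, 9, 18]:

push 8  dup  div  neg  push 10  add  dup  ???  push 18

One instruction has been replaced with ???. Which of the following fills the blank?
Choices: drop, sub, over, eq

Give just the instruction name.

Stack before ???: [9, 9]
Stack after ???:  [9, 9, 9]
Checking each choice:
  drop: produces [9, 18]
  sub: produces [0, 18]
  over: MATCH
  eq: produces [1, 18]


Answer: over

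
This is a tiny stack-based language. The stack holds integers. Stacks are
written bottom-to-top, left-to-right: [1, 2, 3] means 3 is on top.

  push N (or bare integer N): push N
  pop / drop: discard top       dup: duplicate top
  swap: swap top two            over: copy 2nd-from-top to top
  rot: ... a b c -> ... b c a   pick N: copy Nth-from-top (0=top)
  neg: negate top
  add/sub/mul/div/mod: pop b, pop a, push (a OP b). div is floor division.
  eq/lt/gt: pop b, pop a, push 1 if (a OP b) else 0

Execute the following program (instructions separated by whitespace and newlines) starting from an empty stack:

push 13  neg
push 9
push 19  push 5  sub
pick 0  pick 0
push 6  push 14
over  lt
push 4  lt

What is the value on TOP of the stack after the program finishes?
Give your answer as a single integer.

Answer: 1

Derivation:
After 'push 13': [13]
After 'neg': [-13]
After 'push 9': [-13, 9]
After 'push 19': [-13, 9, 19]
After 'push 5': [-13, 9, 19, 5]
After 'sub': [-13, 9, 14]
After 'pick 0': [-13, 9, 14, 14]
After 'pick 0': [-13, 9, 14, 14, 14]
After 'push 6': [-13, 9, 14, 14, 14, 6]
After 'push 14': [-13, 9, 14, 14, 14, 6, 14]
After 'over': [-13, 9, 14, 14, 14, 6, 14, 6]
After 'lt': [-13, 9, 14, 14, 14, 6, 0]
After 'push 4': [-13, 9, 14, 14, 14, 6, 0, 4]
After 'lt': [-13, 9, 14, 14, 14, 6, 1]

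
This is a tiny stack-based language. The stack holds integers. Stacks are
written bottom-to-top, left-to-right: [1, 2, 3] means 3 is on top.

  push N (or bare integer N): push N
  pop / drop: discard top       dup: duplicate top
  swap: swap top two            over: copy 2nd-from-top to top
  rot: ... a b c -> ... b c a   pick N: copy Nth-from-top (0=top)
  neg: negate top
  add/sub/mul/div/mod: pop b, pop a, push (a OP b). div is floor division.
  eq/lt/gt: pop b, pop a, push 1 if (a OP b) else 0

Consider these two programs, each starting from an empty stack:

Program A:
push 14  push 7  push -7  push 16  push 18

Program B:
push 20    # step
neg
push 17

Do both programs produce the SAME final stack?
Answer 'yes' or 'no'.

Program A trace:
  After 'push 14': [14]
  After 'push 7': [14, 7]
  After 'push -7': [14, 7, -7]
  After 'push 16': [14, 7, -7, 16]
  After 'push 18': [14, 7, -7, 16, 18]
Program A final stack: [14, 7, -7, 16, 18]

Program B trace:
  After 'push 20': [20]
  After 'neg': [-20]
  After 'push 17': [-20, 17]
Program B final stack: [-20, 17]
Same: no

Answer: no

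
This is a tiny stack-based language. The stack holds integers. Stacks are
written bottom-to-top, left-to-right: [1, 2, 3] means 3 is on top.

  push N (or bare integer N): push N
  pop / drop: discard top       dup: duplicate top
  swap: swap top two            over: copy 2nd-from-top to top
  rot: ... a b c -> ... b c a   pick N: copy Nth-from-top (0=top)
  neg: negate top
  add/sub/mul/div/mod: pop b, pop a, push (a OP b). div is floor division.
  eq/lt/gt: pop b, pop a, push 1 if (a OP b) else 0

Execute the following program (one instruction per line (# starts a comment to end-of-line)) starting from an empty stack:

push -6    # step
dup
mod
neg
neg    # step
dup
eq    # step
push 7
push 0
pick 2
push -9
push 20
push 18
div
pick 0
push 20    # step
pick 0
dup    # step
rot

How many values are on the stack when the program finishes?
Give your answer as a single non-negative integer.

After 'push -6': stack = [-6] (depth 1)
After 'dup': stack = [-6, -6] (depth 2)
After 'mod': stack = [0] (depth 1)
After 'neg': stack = [0] (depth 1)
After 'neg': stack = [0] (depth 1)
After 'dup': stack = [0, 0] (depth 2)
After 'eq': stack = [1] (depth 1)
After 'push 7': stack = [1, 7] (depth 2)
After 'push 0': stack = [1, 7, 0] (depth 3)
After 'pick 2': stack = [1, 7, 0, 1] (depth 4)
After 'push -9': stack = [1, 7, 0, 1, -9] (depth 5)
After 'push 20': stack = [1, 7, 0, 1, -9, 20] (depth 6)
After 'push 18': stack = [1, 7, 0, 1, -9, 20, 18] (depth 7)
After 'div': stack = [1, 7, 0, 1, -9, 1] (depth 6)
After 'pick 0': stack = [1, 7, 0, 1, -9, 1, 1] (depth 7)
After 'push 20': stack = [1, 7, 0, 1, -9, 1, 1, 20] (depth 8)
After 'pick 0': stack = [1, 7, 0, 1, -9, 1, 1, 20, 20] (depth 9)
After 'dup': stack = [1, 7, 0, 1, -9, 1, 1, 20, 20, 20] (depth 10)
After 'rot': stack = [1, 7, 0, 1, -9, 1, 1, 20, 20, 20] (depth 10)

Answer: 10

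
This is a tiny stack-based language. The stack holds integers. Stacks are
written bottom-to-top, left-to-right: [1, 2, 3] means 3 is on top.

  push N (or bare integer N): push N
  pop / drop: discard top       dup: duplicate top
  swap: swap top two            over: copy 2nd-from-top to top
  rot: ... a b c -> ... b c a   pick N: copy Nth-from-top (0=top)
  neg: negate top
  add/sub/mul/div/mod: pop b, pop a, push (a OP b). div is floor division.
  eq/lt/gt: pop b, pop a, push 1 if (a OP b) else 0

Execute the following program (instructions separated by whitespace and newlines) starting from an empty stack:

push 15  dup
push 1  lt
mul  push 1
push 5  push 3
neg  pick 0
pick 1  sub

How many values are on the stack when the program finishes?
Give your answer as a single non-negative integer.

After 'push 15': stack = [15] (depth 1)
After 'dup': stack = [15, 15] (depth 2)
After 'push 1': stack = [15, 15, 1] (depth 3)
After 'lt': stack = [15, 0] (depth 2)
After 'mul': stack = [0] (depth 1)
After 'push 1': stack = [0, 1] (depth 2)
After 'push 5': stack = [0, 1, 5] (depth 3)
After 'push 3': stack = [0, 1, 5, 3] (depth 4)
After 'neg': stack = [0, 1, 5, -3] (depth 4)
After 'pick 0': stack = [0, 1, 5, -3, -3] (depth 5)
After 'pick 1': stack = [0, 1, 5, -3, -3, -3] (depth 6)
After 'sub': stack = [0, 1, 5, -3, 0] (depth 5)

Answer: 5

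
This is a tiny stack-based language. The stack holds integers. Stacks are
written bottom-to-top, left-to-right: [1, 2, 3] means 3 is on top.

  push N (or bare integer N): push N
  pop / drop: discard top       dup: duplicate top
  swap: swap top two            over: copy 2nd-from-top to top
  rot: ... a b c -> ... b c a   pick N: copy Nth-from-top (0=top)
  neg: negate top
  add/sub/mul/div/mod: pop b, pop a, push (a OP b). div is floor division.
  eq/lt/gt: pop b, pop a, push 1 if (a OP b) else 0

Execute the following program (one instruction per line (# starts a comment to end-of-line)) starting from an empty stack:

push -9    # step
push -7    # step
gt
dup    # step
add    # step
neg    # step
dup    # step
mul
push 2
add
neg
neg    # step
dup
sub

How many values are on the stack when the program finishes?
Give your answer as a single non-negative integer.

Answer: 1

Derivation:
After 'push -9': stack = [-9] (depth 1)
After 'push -7': stack = [-9, -7] (depth 2)
After 'gt': stack = [0] (depth 1)
After 'dup': stack = [0, 0] (depth 2)
After 'add': stack = [0] (depth 1)
After 'neg': stack = [0] (depth 1)
After 'dup': stack = [0, 0] (depth 2)
After 'mul': stack = [0] (depth 1)
After 'push 2': stack = [0, 2] (depth 2)
After 'add': stack = [2] (depth 1)
After 'neg': stack = [-2] (depth 1)
After 'neg': stack = [2] (depth 1)
After 'dup': stack = [2, 2] (depth 2)
After 'sub': stack = [0] (depth 1)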